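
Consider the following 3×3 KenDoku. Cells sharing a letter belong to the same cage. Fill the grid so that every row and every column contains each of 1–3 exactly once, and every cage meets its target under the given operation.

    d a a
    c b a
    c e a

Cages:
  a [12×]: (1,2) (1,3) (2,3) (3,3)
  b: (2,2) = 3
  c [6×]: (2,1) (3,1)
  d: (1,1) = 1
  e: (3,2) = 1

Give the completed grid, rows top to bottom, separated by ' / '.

D is a freebie, leaving (1,1) = 1.
Cage a has product 12; hence (1,2) = 2.
Row 1 already has 1, leaving (1,3) = 3.
Cage b is a single given cell, so (2,2) = 3.
Cage e is given, leaving (3,2) = 1.
Row 3 already has 1, leaving (3,3) = 2.
Row 2 now contains 3, which forces (2,1) = 2.
2 is placed in column 3; hence (2,3) = 1.
Row 3 now contains 2; hence (3,1) = 3.

1 2 3 / 2 3 1 / 3 1 2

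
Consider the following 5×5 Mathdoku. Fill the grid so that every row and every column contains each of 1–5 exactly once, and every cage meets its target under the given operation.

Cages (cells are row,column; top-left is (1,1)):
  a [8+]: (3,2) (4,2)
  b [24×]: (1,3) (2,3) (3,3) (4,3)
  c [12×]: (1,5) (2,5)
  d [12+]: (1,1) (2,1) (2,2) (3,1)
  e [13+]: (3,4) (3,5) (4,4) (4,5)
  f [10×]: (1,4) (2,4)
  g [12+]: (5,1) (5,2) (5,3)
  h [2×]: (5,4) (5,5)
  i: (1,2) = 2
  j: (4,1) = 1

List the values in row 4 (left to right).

Cage i is a single given cell, which forces (1,2) = 2.
Row 1 now contains 2, which forces (1,4) = 5.
5 is placed in column 4, which forces (2,4) = 2.
Cage j is given, which forces (4,1) = 1.
Column 4 now contains 2; hence (5,4) = 1.
Row 5 now contains 1; hence (5,5) = 2.
Cage d has sum 12, leaving (3,1) = 2.
Cage e needs sum 13, so (3,5) = 1.
Cage e has sum 13, so (4,5) = 5.
The two cells of cage a must have sum 8, which forces (3,2) = 5.
Row 4 already has 5, which forces (4,2) = 3.
Cage b has product 24, so (4,3) = 2.
Row 4 now contains 3, leaving (4,4) = 4.
Column 2 already has 3, leaving (5,2) = 4.
The 4 cells of cage d must have sum 12, which forces (1,1) = 4.
Row 1 now contains 4, so (1,5) = 3.
The 4 cells of cage d must have sum 12, leaving (2,1) = 5.
Column 2 already has 3; hence (2,2) = 1.
3 is placed in column 5, leaving (2,5) = 4.
Column 4 now contains 4, which forces (3,4) = 3.
Column 1 already has 5, leaving (5,1) = 3.
Row 5 now contains 3, leaving (5,3) = 5.
3 is placed in row 1, so (1,3) = 1.
Row 2 already has 4, so (2,3) = 3.
3 is placed in row 3, which forces (3,3) = 4.
Completed grid: 4 2 1 5 3 / 5 1 3 2 4 / 2 5 4 3 1 / 1 3 2 4 5 / 3 4 5 1 2.

1 3 2 4 5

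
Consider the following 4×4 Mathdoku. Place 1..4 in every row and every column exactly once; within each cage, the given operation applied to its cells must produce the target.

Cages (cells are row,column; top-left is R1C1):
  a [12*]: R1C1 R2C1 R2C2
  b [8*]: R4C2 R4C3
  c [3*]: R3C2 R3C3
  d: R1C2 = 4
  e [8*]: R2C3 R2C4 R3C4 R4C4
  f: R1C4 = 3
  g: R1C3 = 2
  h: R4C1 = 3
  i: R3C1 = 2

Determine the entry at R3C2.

D is a freebie, so R1C2 = 4.
G is a freebie, which forces R1C3 = 2.
Cage f is given, which forces R1C4 = 3.
Cage e has product 8; hence R2C3 = 1.
I is a freebie; hence R3C1 = 2.
Column 3 now contains 1; hence R3C3 = 3.
Cage h is a single given cell, so R4C1 = 3.
Column 2 already has 4, which forces R4C2 = 2.
2 is placed in column 3, so R4C3 = 4.
Row 4 now contains 4, leaving R4C4 = 1.
Row 1 now contains 3, so R1C1 = 1.
3 is placed in column 1, which forces R2C1 = 4.
2 is placed in column 2; hence R2C2 = 3.
Cage e needs product 8, which forces R2C4 = 2.
3 is placed in row 3, which forces R3C2 = 1.
1 is placed in column 4, leaving R3C4 = 4.
The full grid is 1 4 2 3 / 4 3 1 2 / 2 1 3 4 / 3 2 4 1.

1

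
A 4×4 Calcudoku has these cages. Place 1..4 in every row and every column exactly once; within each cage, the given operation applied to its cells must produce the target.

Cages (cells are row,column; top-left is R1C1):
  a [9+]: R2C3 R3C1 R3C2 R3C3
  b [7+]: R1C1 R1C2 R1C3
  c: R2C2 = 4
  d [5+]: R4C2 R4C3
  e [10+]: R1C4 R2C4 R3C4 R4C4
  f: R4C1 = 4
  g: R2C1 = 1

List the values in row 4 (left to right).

4 3 2 1

G is a freebie, leaving R2C1 = 1.
Cage c is given, leaving R2C2 = 4.
Cage f is a single given cell, leaving R4C1 = 4.
4 is placed in column 1; hence R1C1 = 2.
Cage b needs sum 7, so R1C2 = 1.
The 3 cells of cage b must have sum 7, so R1C3 = 4.
Row 1 now contains 4; hence R1C4 = 3.
Column 4 now contains 3; hence R2C4 = 2.
2 is placed in column 1, so R3C1 = 3.
3 is placed in row 3, which forces R3C2 = 2.
Row 3 now contains 2, so R3C3 = 1.
1 is placed in row 3, which forces R3C4 = 4.
Column 2 now contains 2, leaving R4C2 = 3.
Row 4 now contains 3, which forces R4C3 = 2.
Column 4 already has 2; hence R4C4 = 1.
Row 2 already has 2, which forces R2C3 = 3.
Completed grid: 2 1 4 3 / 1 4 3 2 / 3 2 1 4 / 4 3 2 1.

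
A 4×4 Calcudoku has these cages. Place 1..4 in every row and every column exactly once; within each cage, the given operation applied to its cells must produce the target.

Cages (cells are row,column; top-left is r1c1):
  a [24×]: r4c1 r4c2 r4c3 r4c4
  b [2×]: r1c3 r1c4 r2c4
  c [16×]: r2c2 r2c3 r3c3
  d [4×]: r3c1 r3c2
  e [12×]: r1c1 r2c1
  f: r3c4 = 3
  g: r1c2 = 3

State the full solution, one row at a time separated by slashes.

4 3 1 2 / 3 2 4 1 / 1 4 2 3 / 2 1 3 4

Cage g is a single given cell; hence r1c2 = 3.
Cage b needs product 2, which forces r1c3 = 1.
The 3 cells of cage b must have product 2; hence r1c4 = 2.
Column 3 already has 1, so r2c3 = 4.
Cage b has product 2, so r2c4 = 1.
Column 3 already has 4, which forces r3c3 = 2.
Cage f is a single given cell; hence r3c4 = 3.
Column 3 already has 2, so r4c3 = 3.
Column 4 now contains 3, which forces r4c4 = 4.
Row 1 already has 3, so r1c1 = 4.
Row 2 already has 4, so r2c1 = 3.
Row 2 already has 4, leaving r2c2 = 2.
Column 1 now contains 4, leaving r3c1 = 1.
Row 3 already has 1; hence r3c2 = 4.
Column 1 now contains 1, which forces r4c1 = 2.
Column 2 now contains 2, which forces r4c2 = 1.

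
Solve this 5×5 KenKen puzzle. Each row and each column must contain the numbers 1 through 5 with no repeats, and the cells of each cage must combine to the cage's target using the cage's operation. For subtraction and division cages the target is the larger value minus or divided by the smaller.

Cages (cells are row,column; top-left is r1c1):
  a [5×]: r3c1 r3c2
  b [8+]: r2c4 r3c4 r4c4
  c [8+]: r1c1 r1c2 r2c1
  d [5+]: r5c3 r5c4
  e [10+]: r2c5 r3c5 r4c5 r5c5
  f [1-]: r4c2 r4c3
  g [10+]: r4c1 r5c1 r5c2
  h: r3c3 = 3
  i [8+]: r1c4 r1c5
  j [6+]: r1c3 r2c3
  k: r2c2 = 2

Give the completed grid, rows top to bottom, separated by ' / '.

4 1 2 3 5 / 3 2 4 5 1 / 1 5 3 2 4 / 2 4 5 1 3 / 5 3 1 4 2

Cage k is given, which forces r2c2 = 2.
Cage h is a single given cell, leaving r3c3 = 3.
Column 5 needs a 5, and only r1c5 is open for it.
5 is placed in row 1, so r1c4 = 3.
The only place for 4 in row 3 is r3c5.
Row 2 needs a 4, and only r2c3 is open for it.
Cage j needs two cells with sum 6, which forces r1c3 = 2.
2 is placed in column 3, leaving r4c3 = 5.
4 is placed in column 3, so r5c3 = 1.
The two cells of cage d must have sum 5; hence r5c4 = 4.
Cage c needs sum 8; hence r2c1 = 3.
Row 2 now contains 3, which forces r2c5 = 1.
3 is placed in column 1, leaving r4c1 = 2.
Cage f's pair has difference 1, so r4c2 = 4.
Row 4 already has 2; hence r4c4 = 1.
Row 4 already has 2, which forces r4c5 = 3.
Column 1 now contains 2, so r5c1 = 5.
Row 5 now contains 5, which forces r5c2 = 3.
3 is placed in column 5, which forces r5c5 = 2.
Cage c needs sum 8, so r1c1 = 4.
Column 2 already has 4, which forces r1c2 = 1.
Row 2 already has 1, so r2c4 = 5.
Column 1 already has 5, so r3c1 = 1.
Cage a's pair has product 5; hence r3c2 = 5.
Cage b needs sum 8; hence r3c4 = 2.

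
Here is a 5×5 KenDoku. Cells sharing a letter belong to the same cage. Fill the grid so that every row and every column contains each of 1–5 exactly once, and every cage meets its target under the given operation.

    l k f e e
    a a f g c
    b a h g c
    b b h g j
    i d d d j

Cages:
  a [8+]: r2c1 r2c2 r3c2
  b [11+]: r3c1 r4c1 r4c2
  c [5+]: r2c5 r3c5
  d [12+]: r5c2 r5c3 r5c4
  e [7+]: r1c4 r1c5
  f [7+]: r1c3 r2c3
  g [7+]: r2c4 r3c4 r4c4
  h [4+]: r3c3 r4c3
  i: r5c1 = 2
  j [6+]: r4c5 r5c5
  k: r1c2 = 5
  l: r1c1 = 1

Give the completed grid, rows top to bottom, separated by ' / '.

1 5 2 3 4 / 3 1 5 4 2 / 5 4 1 2 3 / 4 2 3 1 5 / 2 3 4 5 1

Cage l is given, leaving r1c1 = 1.
Cage k is a single given cell, so r1c2 = 5.
Cage i is given; hence r5c1 = 2.
In row 1, 2 can only go at r1c3, so r1c3 = 2.
Cage f needs two cells with sum 7, leaving r2c3 = 5.
Cage d has sum 12, leaving r5c4 = 5.
In row 3, 5 can only go at r3c1, so r3c1 = 5.
Cage b has sum 11, so r4c1 = 4.
The 3 cells of cage b must have sum 11, so r4c2 = 2.
Row 4 already has 2, so r4c4 = 1.
Row 4 already has 2, leaving r4c5 = 5.
Column 1 now contains 4, so r2c1 = 3.
The two cells of cage h must have sum 4, which forces r3c3 = 1.
1 is placed in row 4, so r4c3 = 3.
Column 3 now contains 3, leaving r5c3 = 4.
Cage j needs two cells with sum 6, which forces r5c5 = 1.
The 3 cells of cage a must have sum 8, so r2c2 = 1.
Cage c needs two cells with sum 5; hence r2c5 = 2.
1 is placed in row 3, leaving r3c2 = 4.
Row 3 already has 4; hence r3c4 = 2.
Cage c needs two cells with sum 5; hence r3c5 = 3.
Row 5 already has 4; hence r5c2 = 3.
Cage e needs two cells with sum 7, leaving r1c4 = 3.
Column 5 now contains 3, leaving r1c5 = 4.
Row 2 already has 2, which forces r2c4 = 4.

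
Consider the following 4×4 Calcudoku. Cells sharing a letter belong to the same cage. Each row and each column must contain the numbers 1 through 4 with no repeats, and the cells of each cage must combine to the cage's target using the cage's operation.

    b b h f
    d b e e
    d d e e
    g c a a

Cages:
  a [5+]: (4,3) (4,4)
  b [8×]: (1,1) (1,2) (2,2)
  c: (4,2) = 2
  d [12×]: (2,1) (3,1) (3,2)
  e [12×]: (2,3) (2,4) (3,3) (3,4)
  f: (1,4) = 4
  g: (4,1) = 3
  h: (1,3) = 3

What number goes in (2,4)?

Cage h is a single given cell, which forces (1,3) = 3.
Cage f is given, so (1,4) = 4.
G is a freebie, which forces (4,1) = 3.
Cage c is given, so (4,2) = 2.
Row 4 already has 2, so (4,4) = 1.
The 3 cells of cage b must have product 8, leaving (1,1) = 2.
Column 2 now contains 2, which forces (1,2) = 1.
Cage b needs product 8; hence (2,2) = 4.
Cage d has product 12, so (3,2) = 3.
Row 3 already has 3, leaving (3,4) = 2.
Row 4 now contains 1, which forces (4,3) = 4.
4 is placed in row 2, leaving (2,1) = 1.
The 4 cells of cage e must have product 12; hence (2,3) = 2.
Column 4 now contains 2, so (2,4) = 3.
The 3 cells of cage d must have product 12; hence (3,1) = 4.
Row 3 already has 2, which forces (3,3) = 1.
Filled in: 2 1 3 4 / 1 4 2 3 / 4 3 1 2 / 3 2 4 1.

3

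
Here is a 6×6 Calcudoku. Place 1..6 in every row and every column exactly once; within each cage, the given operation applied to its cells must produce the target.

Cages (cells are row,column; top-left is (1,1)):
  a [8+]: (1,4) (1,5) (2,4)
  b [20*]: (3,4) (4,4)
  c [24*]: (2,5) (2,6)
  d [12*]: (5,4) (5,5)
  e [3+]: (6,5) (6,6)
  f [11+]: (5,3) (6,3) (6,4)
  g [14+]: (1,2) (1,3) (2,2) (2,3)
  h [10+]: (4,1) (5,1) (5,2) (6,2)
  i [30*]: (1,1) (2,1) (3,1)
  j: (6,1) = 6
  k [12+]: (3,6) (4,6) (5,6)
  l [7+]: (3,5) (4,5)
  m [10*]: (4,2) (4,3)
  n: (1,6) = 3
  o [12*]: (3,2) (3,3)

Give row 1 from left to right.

Cage n is a single given cell, leaving (1,6) = 3.
Cage j is given, leaving (6,1) = 6.
Cage b's pair has product 20, leaving (3,4) = 5.
{2, 5} are confined to (4,2) and (4,3) in row 4; hence (4,4) = 4.
Column 4 already has 4, leaving (6,4) = 3.
Cage f has sum 11, so (5,3) = 3.
Cage f has sum 11, leaving (6,3) = 5.
Cage m's pair has product 10, so (4,2) = 5.
5 is placed in column 3, leaving (4,3) = 2.
Row 6 already has 5, so (6,2) = 4.
The 4 cells of cage g must have sum 14, leaving (1,2) = 6.
The 4 cells of cage g must have sum 14, so (1,3) = 4.
Cage g needs sum 14, which forces (2,2) = 3.
Column 3 already has 2; hence (2,3) = 1.
Row 2 now contains 1, which forces (2,4) = 2.
Column 2 now contains 3, which forces (3,2) = 2.
Column 3 now contains 4, which forces (3,3) = 6.
2 is placed in column 2, leaving (5,2) = 1.
Column 4 already has 2; hence (5,4) = 6.
Row 5 now contains 6, which forces (5,5) = 2.
Column 5 now contains 2, so (6,5) = 1.
Row 6 already has 1, which forces (6,6) = 2.
Cage i needs product 30, so (1,1) = 2.
Column 4 already has 2, which forces (1,4) = 1.
Column 5 already has 1; hence (1,5) = 5.
Row 2 already has 2; hence (2,1) = 5.
Row 3 already has 2, so (3,1) = 3.
Column 5 already has 1; hence (3,5) = 4.
The 3 cells of cage k must have sum 12, which forces (3,6) = 1.
Cage h has sum 10, so (4,1) = 1.
The two cells of cage l must have sum 7, which forces (4,5) = 3.
Cage k needs sum 12, so (4,6) = 6.
Row 5 already has 2; hence (5,1) = 4.
The 3 cells of cage k must have sum 12, which forces (5,6) = 5.
Column 5 already has 4, so (2,5) = 6.
Column 6 already has 6; hence (2,6) = 4.
The full grid is 2 6 4 1 5 3 / 5 3 1 2 6 4 / 3 2 6 5 4 1 / 1 5 2 4 3 6 / 4 1 3 6 2 5 / 6 4 5 3 1 2.

2 6 4 1 5 3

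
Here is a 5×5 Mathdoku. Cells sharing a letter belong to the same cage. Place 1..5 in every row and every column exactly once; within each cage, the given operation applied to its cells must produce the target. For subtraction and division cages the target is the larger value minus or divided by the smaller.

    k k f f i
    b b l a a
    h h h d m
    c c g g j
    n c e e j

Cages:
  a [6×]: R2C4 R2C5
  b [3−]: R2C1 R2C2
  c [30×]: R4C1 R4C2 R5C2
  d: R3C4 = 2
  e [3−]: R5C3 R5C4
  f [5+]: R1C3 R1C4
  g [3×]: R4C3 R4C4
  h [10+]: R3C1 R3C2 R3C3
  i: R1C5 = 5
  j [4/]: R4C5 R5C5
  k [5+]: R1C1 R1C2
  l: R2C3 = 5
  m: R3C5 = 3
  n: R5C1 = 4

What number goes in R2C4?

3

Cage i is given; hence R1C5 = 5.
Cage l is a single given cell, leaving R2C3 = 5.
Cage d is given, which forces R3C4 = 2.
Cage m is given, so R3C5 = 3.
N is a freebie, so R5C1 = 4.
Row 5 now contains 4, which forces R5C5 = 1.
Cage b's pair has difference 3; hence R2C1 = 1.
Cage b's pair has difference 3; hence R2C2 = 4.
Column 4 already has 2; hence R2C4 = 3.
3 is placed in column 5, leaving R2C5 = 2.
Column 1 now contains 1, so R3C1 = 5.
5 is placed in row 3, leaving R3C2 = 1.
1 is placed in row 3, leaving R3C3 = 4.
Column 4 now contains 3, which forces R4C4 = 1.
Column 5 already has 1; hence R4C5 = 4.
Row 5 already has 1; hence R5C3 = 2.
Row 5 already has 1, which forces R5C4 = 5.
Column 3 already has 2, which forces R1C3 = 1.
Column 4 already has 1, leaving R1C4 = 4.
Cage c needs product 30, leaving R4C1 = 2.
Cage c needs product 30, so R4C2 = 5.
1 is placed in row 4, leaving R4C3 = 3.
Row 5 now contains 5; hence R5C2 = 3.
2 is placed in column 1; hence R1C1 = 3.
3 is placed in column 2, so R1C2 = 2.
Completed grid: 3 2 1 4 5 / 1 4 5 3 2 / 5 1 4 2 3 / 2 5 3 1 4 / 4 3 2 5 1.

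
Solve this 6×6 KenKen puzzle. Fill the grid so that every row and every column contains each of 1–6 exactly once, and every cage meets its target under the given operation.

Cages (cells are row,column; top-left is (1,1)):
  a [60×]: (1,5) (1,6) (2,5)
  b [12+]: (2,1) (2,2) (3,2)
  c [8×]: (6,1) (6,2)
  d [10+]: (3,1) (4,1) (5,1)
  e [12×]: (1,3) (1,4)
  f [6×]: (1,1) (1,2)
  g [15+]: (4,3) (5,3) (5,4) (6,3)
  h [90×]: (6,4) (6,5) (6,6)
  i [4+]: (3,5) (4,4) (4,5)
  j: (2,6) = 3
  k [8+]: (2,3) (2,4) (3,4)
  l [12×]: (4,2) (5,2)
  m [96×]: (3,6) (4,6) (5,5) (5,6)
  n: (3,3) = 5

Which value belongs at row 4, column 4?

1

J is a freebie, leaving (2,6) = 3.
N is a freebie, which forces (3,3) = 5.
Cage i has sum 4, which forces (3,5) = 1.
Cage i has sum 4, leaving (4,4) = 1.
The 3 cells of cage i must have sum 4, so (4,5) = 2.
Column 5 now contains 2; hence (5,5) = 4.
The 4 cells of cage m must have product 96, which forces (5,6) = 1.
The only place for 5 in row 1 is (1,5).
Cage a needs product 60, which forces (1,6) = 2.
5 is placed in column 5, leaving (2,5) = 6.
Column 5 already has 6, which forces (6,5) = 3.
Row 3 needs a 4, and only (3,6) is open for it.
Column 6 already has 4, leaving (4,6) = 6.
Column 6 now contains 6, leaving (6,6) = 5.
6 is placed in row 4, leaving (4,2) = 4.
Row 4 now contains 4, so (4,3) = 3.
Cage l needs two cells with product 12, so (5,2) = 3.
Column 2 already has 4, so (6,2) = 2.
Row 6 already has 5, leaving (6,4) = 6.
Column 3 now contains 3, leaving (1,3) = 4.
Cage e's pair has product 12; hence (1,4) = 3.
Cage d has sum 10, so (3,1) = 3.
3 is placed in column 2, so (3,2) = 6.
Column 4 already has 3, which forces (3,4) = 2.
Row 4 now contains 3; hence (4,1) = 5.
The 3 cells of cage d must have sum 10, so (5,1) = 2.
Cage g needs sum 15, which forces (5,3) = 6.
2 is placed in column 4; hence (5,4) = 5.
Row 6 now contains 2; hence (6,1) = 4.
Column 3 now contains 4; hence (6,3) = 1.
The two cells of cage f must have product 6, leaving (1,1) = 6.
6 is placed in column 2, which forces (1,2) = 1.
Column 1 already has 5, so (2,1) = 1.
Cage b needs sum 12, which forces (2,2) = 5.
1 is placed in column 3, so (2,3) = 2.
Column 4 now contains 5, leaving (2,4) = 4.
The full grid is 6 1 4 3 5 2 / 1 5 2 4 6 3 / 3 6 5 2 1 4 / 5 4 3 1 2 6 / 2 3 6 5 4 1 / 4 2 1 6 3 5.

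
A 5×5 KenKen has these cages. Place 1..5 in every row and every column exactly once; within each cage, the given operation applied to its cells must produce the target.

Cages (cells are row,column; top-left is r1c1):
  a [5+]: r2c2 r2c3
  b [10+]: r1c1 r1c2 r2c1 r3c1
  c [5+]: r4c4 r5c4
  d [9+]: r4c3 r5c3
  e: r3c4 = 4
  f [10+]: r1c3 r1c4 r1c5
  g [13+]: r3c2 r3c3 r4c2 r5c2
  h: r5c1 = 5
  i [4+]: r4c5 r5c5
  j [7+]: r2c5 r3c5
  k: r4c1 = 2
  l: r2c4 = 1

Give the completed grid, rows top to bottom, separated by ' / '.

Cage l is a single given cell, which forces r2c4 = 1.
Cage e is given, leaving r3c4 = 4.
K is a freebie, which forces r4c1 = 2.
2 is placed in row 4; hence r4c4 = 3.
Row 4 now contains 3, which forces r4c5 = 1.
Cage h is given; hence r5c1 = 5.
Row 5 now contains 5, which forces r5c3 = 4.
3 is placed in column 4, leaving r5c4 = 2.
1 is placed in column 5, so r5c5 = 3.
Cage b has sum 10, so r1c2 = 2.
Column 4 already has 2, so r1c4 = 5.
2 is placed in row 1; hence r1c5 = 4.
2 is placed in column 2; hence r2c2 = 3.
3 is placed in row 2, so r2c3 = 2.
Row 2 now contains 2; hence r2c5 = 5.
3 is placed in column 2; hence r3c2 = 5.
5 is placed in row 3, so r3c3 = 3.
5 is placed in column 5, so r3c5 = 2.
Column 2 now contains 5; hence r4c2 = 4.
4 is placed in column 3, which forces r4c3 = 5.
Row 5 now contains 3; hence r5c2 = 1.
Cage b has sum 10; hence r1c1 = 3.
Column 3 now contains 3; hence r1c3 = 1.
3 is placed in row 2, which forces r2c1 = 4.
Row 3 now contains 3; hence r3c1 = 1.

3 2 1 5 4 / 4 3 2 1 5 / 1 5 3 4 2 / 2 4 5 3 1 / 5 1 4 2 3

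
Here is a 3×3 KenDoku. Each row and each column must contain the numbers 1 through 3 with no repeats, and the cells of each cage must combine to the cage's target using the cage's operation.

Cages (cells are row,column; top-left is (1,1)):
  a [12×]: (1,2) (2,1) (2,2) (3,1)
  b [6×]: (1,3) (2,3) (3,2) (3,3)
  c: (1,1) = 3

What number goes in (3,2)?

1

C is a freebie; hence (1,1) = 3.
Cage b has product 6; hence (3,2) = 1.
Column 2 now contains 1, leaving (1,2) = 2.
Row 1 already has 2, so (1,3) = 1.
The 4 cells of cage a must have product 12, so (2,1) = 1.
Cage a needs product 12, leaving (2,2) = 3.
Row 2 now contains 3, which forces (2,3) = 2.
Row 3 now contains 1, so (3,1) = 2.
Column 3 now contains 2, so (3,3) = 3.
The full grid is 3 2 1 / 1 3 2 / 2 1 3.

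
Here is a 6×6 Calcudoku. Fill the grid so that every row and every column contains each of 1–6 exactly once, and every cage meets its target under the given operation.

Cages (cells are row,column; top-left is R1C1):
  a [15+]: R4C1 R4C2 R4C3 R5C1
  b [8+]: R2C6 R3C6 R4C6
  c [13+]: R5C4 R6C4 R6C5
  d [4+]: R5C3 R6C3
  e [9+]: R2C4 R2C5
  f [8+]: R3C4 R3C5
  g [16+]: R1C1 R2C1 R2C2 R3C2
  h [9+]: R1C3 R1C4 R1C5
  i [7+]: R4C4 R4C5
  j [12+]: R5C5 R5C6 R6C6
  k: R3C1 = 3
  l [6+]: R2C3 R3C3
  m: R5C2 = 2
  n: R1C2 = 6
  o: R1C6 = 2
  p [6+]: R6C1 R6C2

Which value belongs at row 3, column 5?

N is a freebie, so R1C2 = 6.
O is a freebie; hence R1C6 = 2.
Cage k is a single given cell, leaving R3C1 = 3.
Cage m is a single given cell, leaving R5C2 = 2.
The only place for 4 in row 1 is R1C1.
The only place for 2 in row 2 is R2C3.
Cage l needs two cells with sum 6, which forces R3C3 = 4.
4 is placed in row 3; hence R3C6 = 1.
Cage g has sum 16, so R2C1 = 6.
Cage g needs sum 16, so R2C2 = 1.
Row 3 now contains 1, so R3C2 = 5.
5 is placed in column 2; hence R6C2 = 4.
Column 2 already has 4, which forces R4C2 = 3.
Row 4 now contains 3; hence R4C6 = 4.
Cage p needs two cells with sum 6; hence R6C1 = 2.
Column 6 now contains 4; hence R2C6 = 3.
The 4 cells of cage a must have sum 15, which forces R4C3 = 6.
Cage j has sum 12, so R5C5 = 1.
Cage a has sum 15, so R4C1 = 1.
Row 5 now contains 1, leaving R5C1 = 5.
Row 5 now contains 1; hence R5C3 = 3.
5 is placed in row 5, leaving R5C6 = 6.
Cage d needs two cells with sum 4; hence R6C3 = 1.
Column 6 already has 6, leaving R6C6 = 5.
Column 3 already has 1; hence R1C3 = 5.
Cage h has sum 9, so R1C4 = 1.
Cage h needs sum 9; hence R1C5 = 3.
Row 5 already has 6, so R5C4 = 4.
Column 5 now contains 3, so R6C5 = 6.
Column 4 already has 4, so R2C4 = 5.
Cage e needs two cells with sum 9; hence R2C5 = 4.
Cage f needs two cells with sum 8, so R3C4 = 6.
6 is placed in column 5, leaving R3C5 = 2.
5 is placed in column 4, leaving R4C4 = 2.
Column 5 now contains 2, so R4C5 = 5.
Row 6 already has 6; hence R6C4 = 3.
Filled in: 4 6 5 1 3 2 / 6 1 2 5 4 3 / 3 5 4 6 2 1 / 1 3 6 2 5 4 / 5 2 3 4 1 6 / 2 4 1 3 6 5.

2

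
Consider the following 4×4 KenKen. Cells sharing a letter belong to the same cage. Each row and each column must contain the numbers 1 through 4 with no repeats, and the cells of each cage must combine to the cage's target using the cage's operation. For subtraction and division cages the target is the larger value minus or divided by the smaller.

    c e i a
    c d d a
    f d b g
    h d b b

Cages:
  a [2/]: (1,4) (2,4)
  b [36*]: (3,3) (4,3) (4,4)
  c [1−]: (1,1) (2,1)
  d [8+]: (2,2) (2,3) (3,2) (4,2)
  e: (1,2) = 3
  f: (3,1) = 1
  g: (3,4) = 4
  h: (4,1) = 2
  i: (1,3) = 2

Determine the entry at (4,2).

E is a freebie; hence (1,2) = 3.
Cage i is a single given cell; hence (1,3) = 2.
Column 3 now contains 2; hence (2,3) = 1.
Cage f is given, which forces (3,1) = 1.
Cage b has product 36, leaving (3,3) = 3.
Cage g is given, which forces (3,4) = 4.
H is a freebie, which forces (4,1) = 2.
Cage b needs product 36, leaving (4,3) = 4.
Cage b needs product 36; hence (4,4) = 3.
Column 1 now contains 1; hence (1,1) = 4.
4 is placed in column 4; hence (1,4) = 1.
Cage c's pair has difference 1, which forces (2,1) = 3.
The 4 cells of cage d must have sum 8, leaving (2,2) = 4.
4 is placed in column 4, so (2,4) = 2.
Row 3 now contains 4; hence (3,2) = 2.
Row 4 already has 4, so (4,2) = 1.
The full grid is 4 3 2 1 / 3 4 1 2 / 1 2 3 4 / 2 1 4 3.

1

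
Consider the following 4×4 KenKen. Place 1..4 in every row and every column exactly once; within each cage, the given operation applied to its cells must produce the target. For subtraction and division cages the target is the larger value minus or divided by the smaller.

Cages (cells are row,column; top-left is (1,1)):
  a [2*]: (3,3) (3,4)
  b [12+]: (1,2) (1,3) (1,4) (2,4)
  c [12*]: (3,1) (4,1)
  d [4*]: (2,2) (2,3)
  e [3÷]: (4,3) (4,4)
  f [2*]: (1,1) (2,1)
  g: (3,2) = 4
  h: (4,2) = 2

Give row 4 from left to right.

Cage g is a single given cell, so (3,2) = 4.
H is a freebie, so (4,2) = 2.
4 is placed in column 2, which forces (2,2) = 1.
Cage d's pair has product 4, so (2,3) = 4.
Row 2 already has 4; hence (2,4) = 3.
Row 3 now contains 4; hence (3,1) = 3.
Cage c's pair has product 12; hence (4,1) = 4.
3 is placed in column 4, leaving (4,4) = 1.
The two cells of cage f must have product 2; hence (1,1) = 1.
Column 2 now contains 1; hence (1,2) = 3.
Column 3 now contains 4, leaving (1,3) = 2.
Cage b needs sum 12, so (1,4) = 4.
Row 2 now contains 1, which forces (2,1) = 2.
Cage a's pair has product 2; hence (3,3) = 1.
Column 4 now contains 1, which forces (3,4) = 2.
1 is placed in row 4, leaving (4,3) = 3.
Filled in: 1 3 2 4 / 2 1 4 3 / 3 4 1 2 / 4 2 3 1.

4 2 3 1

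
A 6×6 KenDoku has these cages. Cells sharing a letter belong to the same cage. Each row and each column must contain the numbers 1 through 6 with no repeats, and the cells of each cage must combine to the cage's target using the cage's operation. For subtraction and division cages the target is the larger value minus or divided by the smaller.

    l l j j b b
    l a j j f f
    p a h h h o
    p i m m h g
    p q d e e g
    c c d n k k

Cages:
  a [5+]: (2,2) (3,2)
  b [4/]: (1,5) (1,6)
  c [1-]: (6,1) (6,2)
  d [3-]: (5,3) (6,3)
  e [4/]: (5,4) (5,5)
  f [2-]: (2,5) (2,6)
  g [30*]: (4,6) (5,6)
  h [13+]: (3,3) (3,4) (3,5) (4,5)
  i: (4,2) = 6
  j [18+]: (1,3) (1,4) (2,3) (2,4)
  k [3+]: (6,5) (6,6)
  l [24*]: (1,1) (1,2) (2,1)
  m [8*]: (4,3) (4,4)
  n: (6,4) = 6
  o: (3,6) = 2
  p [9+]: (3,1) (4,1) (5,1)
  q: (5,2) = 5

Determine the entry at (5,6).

Cage o is a single given cell; hence (3,6) = 2.
I is a freebie, leaving (4,2) = 6.
Row 4 now contains 6, which forces (4,6) = 5.
Cage q is given, so (5,2) = 5.
Column 6 already has 5, so (5,6) = 6.
N is a freebie, which forces (6,4) = 6.
2 is placed in column 6, so (6,6) = 1.
Cage b's pair has quotient 4, so (1,5) = 1.
Column 6 now contains 1; hence (1,6) = 4.
4 is placed in column 6; hence (2,6) = 3.
1 is placed in column 5, leaving (5,5) = 4.
Row 6 now contains 1, leaving (6,5) = 2.
Cage f needs two cells with difference 2, so (2,5) = 5.
Column 5 already has 5, which forces (3,5) = 6.
2 is placed in column 5, so (4,5) = 3.
Row 5 already has 4, leaving (5,4) = 1.
Cage j needs sum 18, which forces (2,3) = 6.
Cage j has sum 18, which forces (2,4) = 4.
Cage h has sum 13, so (3,3) = 1.
The 4 cells of cage h must have sum 13; hence (3,4) = 3.
4 is placed in column 4, so (4,4) = 2.
1 is placed in row 5, so (5,3) = 2.
Cage d needs two cells with difference 3, leaving (6,3) = 5.
Cage l has product 24, which forces (1,1) = 6.
Cage l needs product 24, which forces (1,2) = 2.
Column 3 already has 5, leaving (1,3) = 3.
3 is placed in column 4, which forces (1,4) = 5.
Row 2 now contains 4; hence (2,1) = 2.
Cage a needs two cells with sum 5, so (2,2) = 1.
The 3 cells of cage p must have sum 9, leaving (3,1) = 5.
3 is placed in row 3; hence (3,2) = 4.
Cage p needs sum 9, leaving (4,1) = 1.
2 is placed in row 4, which forces (4,3) = 4.
Row 5 already has 2, so (5,1) = 3.
Column 1 already has 3, which forces (6,1) = 4.
Column 2 already has 4, leaving (6,2) = 3.
Completed grid: 6 2 3 5 1 4 / 2 1 6 4 5 3 / 5 4 1 3 6 2 / 1 6 4 2 3 5 / 3 5 2 1 4 6 / 4 3 5 6 2 1.

6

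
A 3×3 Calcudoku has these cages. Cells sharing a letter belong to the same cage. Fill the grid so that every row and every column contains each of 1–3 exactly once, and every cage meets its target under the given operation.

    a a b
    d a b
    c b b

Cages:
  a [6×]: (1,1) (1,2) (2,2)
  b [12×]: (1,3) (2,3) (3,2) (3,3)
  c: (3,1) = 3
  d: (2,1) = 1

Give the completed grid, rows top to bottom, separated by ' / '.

2 1 3 / 1 3 2 / 3 2 1

D is a freebie, leaving (2,1) = 1.
Cage c is given, which forces (3,1) = 3.
The 4 cells of cage b must have product 12, so (3,2) = 2.
3 is placed in row 3, leaving (3,3) = 1.
Column 1 now contains 3; hence (1,1) = 2.
The 3 cells of cage a must have product 6, leaving (1,2) = 1.
2 is placed in row 1, so (1,3) = 3.
2 is placed in column 2, leaving (2,2) = 3.
3 is placed in column 3; hence (2,3) = 2.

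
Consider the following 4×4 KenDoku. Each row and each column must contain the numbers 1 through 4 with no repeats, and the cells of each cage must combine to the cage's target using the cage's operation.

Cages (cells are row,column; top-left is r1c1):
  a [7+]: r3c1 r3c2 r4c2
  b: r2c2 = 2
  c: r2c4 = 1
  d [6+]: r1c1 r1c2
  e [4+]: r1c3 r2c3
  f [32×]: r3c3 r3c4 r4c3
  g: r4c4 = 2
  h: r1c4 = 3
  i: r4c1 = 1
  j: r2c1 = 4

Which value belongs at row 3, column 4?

Cage h is given, leaving r1c4 = 3.
Cage j is given, leaving r2c1 = 4.
Cage b is a single given cell, which forces r2c2 = 2.
C is a freebie, so r2c4 = 1.
Cage f has product 32, leaving r3c3 = 2.
The 3 cells of cage f must have product 32, which forces r3c4 = 4.
Cage i is a single given cell, which forces r4c1 = 1.
Cage f has product 32, leaving r4c3 = 4.
Cage g is a single given cell; hence r4c4 = 2.
Column 1 now contains 4, which forces r1c1 = 2.
2 is placed in column 2; hence r1c2 = 4.
3 is placed in row 1; hence r1c3 = 1.
Row 2 now contains 1, leaving r2c3 = 3.
Column 1 now contains 1, which forces r3c1 = 3.
Cage a needs sum 7, so r3c2 = 1.
4 is placed in row 4, so r4c2 = 3.
Filled in: 2 4 1 3 / 4 2 3 1 / 3 1 2 4 / 1 3 4 2.

4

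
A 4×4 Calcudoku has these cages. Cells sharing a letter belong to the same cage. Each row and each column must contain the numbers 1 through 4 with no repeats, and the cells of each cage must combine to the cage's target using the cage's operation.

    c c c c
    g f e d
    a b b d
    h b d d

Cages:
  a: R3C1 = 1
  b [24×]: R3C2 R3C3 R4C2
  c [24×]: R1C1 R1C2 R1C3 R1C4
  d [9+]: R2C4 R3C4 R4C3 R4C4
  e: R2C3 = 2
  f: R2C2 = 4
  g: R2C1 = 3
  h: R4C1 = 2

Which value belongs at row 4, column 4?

G is a freebie, so R2C1 = 3.
Cage f is given, leaving R2C2 = 4.
Cage e is given; hence R2C3 = 2.
2 is placed in row 2, so R2C4 = 1.
Cage a is a single given cell, which forces R3C1 = 1.
Cage h is a single given cell, which forces R4C1 = 2.
Row 4 now contains 2, which forces R4C2 = 3.
3 is placed in row 4, leaving R4C3 = 1.
3 is placed in row 4, leaving R4C4 = 4.
2 is placed in column 1, which forces R1C1 = 4.
The 4 cells of cage c must have product 24; hence R1C2 = 1.
The 4 cells of cage c must have product 24, leaving R1C3 = 3.
Cage c has product 24; hence R1C4 = 2.
Column 2 now contains 3, leaving R3C2 = 2.
The 3 cells of cage b must have product 24; hence R3C3 = 4.
Cage d needs sum 9; hence R3C4 = 3.
The full grid is 4 1 3 2 / 3 4 2 1 / 1 2 4 3 / 2 3 1 4.

4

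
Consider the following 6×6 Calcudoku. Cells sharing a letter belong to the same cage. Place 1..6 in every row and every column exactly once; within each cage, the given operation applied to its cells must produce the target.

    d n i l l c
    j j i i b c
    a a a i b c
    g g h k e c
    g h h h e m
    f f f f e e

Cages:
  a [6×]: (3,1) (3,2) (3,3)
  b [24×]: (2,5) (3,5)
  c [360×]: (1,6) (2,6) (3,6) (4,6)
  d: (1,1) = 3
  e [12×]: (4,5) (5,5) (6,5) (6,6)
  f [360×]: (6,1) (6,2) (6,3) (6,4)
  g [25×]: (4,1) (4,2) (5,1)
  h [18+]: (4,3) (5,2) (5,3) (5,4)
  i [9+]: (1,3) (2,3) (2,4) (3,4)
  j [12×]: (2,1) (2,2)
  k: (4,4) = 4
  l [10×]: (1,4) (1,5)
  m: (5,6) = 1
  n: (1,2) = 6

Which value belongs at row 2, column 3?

Cage d is a single given cell, which forces (1,1) = 3.
N is a freebie, which forces (1,2) = 6.
Cage g needs product 25, so (4,1) = 1.
Cage g needs product 25, so (4,2) = 5.
K is a freebie, leaving (4,4) = 4.
Cage g has product 25; hence (5,1) = 5.
Cage m is a single given cell, which forces (5,6) = 1.
Column 6 already has 1, so (6,6) = 2.
Column 1 now contains 1, leaving (3,1) = 2.
Cage h has sum 18; hence (4,3) = 6.
Row 4 now contains 6, so (4,6) = 3.
The 4 cells of cage h must have sum 18, so (5,4) = 6.
Cage e has product 12, leaving (6,5) = 1.
3 is placed in row 4; hence (4,5) = 2.
The 4 cells of cage e must have product 12, leaving (5,5) = 3.
Cage f has product 360, so (6,1) = 6.
Cage l needs two cells with product 10, leaving (1,4) = 2.
Column 5 now contains 2, which forces (1,5) = 5.
Row 1 already has 5, which forces (1,6) = 4.
Column 1 now contains 6; hence (2,1) = 4.
Cage j needs two cells with product 12, leaving (2,2) = 3.
4 is placed in row 2, so (2,5) = 6.
Row 2 already has 6, which forces (2,6) = 5.
Column 2 already has 3, so (3,2) = 1.
Row 3 already has 1, so (3,3) = 3.
Row 3 now contains 3, leaving (3,4) = 5.
6 is placed in column 5, which forces (3,5) = 4.
5 is placed in column 6, leaving (3,6) = 6.
Column 2 already has 3, which forces (6,2) = 4.
Row 6 now contains 4, which forces (6,3) = 5.
Column 4 already has 5, leaving (6,4) = 3.
Row 1 already has 4, which forces (1,3) = 1.
Cage i needs sum 9, which forces (2,3) = 2.
Row 2 already has 5, so (2,4) = 1.
Column 2 already has 4, which forces (5,2) = 2.
The 4 cells of cage h must have sum 18; hence (5,3) = 4.
The full grid is 3 6 1 2 5 4 / 4 3 2 1 6 5 / 2 1 3 5 4 6 / 1 5 6 4 2 3 / 5 2 4 6 3 1 / 6 4 5 3 1 2.

2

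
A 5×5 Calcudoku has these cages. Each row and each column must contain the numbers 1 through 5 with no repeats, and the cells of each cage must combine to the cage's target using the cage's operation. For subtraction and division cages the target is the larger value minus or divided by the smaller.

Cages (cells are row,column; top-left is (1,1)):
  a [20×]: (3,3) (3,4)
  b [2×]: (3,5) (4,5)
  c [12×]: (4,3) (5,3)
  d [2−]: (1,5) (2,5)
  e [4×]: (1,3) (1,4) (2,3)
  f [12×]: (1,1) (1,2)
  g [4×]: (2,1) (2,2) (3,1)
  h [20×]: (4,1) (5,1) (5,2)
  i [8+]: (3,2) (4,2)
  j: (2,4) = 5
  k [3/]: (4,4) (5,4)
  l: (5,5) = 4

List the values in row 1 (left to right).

3 4 1 2 5

Cage j is given; hence (2,4) = 5.
Column 4 already has 5, so (3,4) = 4.
L is a freebie, so (5,5) = 4.
Row 3 already has 4; hence (3,3) = 5.
Cage c's pair has product 12, so (4,3) = 4.
4 is placed in row 5, so (5,3) = 3.
3 is placed in row 5, leaving (5,4) = 1.
4 is placed in column 3; hence (1,3) = 1.
Column 4 already has 1, which forces (1,4) = 2.
Cage e has product 4, leaving (2,3) = 2.
Row 3 already has 5, which forces (3,2) = 3.
Row 4 already has 4, so (4,1) = 2.
Cage i's pair has sum 8, leaving (4,2) = 5.
Column 4 already has 1, which forces (4,4) = 3.
Row 4 already has 2, which forces (4,5) = 1.
Row 5 now contains 1, which forces (5,1) = 5.
The 3 cells of cage h must have product 20, leaving (5,2) = 2.
The two cells of cage f must have product 12, which forces (1,1) = 3.
3 is placed in column 2, so (1,2) = 4.
Cage d needs two cells with difference 2; hence (1,5) = 5.
Cage g has product 4, leaving (2,1) = 4.
2 is placed in row 2, which forces (2,2) = 1.
1 is placed in column 5, so (2,5) = 3.
Column 1 already has 2; hence (3,1) = 1.
1 is placed in column 5, so (3,5) = 2.
The full grid is 3 4 1 2 5 / 4 1 2 5 3 / 1 3 5 4 2 / 2 5 4 3 1 / 5 2 3 1 4.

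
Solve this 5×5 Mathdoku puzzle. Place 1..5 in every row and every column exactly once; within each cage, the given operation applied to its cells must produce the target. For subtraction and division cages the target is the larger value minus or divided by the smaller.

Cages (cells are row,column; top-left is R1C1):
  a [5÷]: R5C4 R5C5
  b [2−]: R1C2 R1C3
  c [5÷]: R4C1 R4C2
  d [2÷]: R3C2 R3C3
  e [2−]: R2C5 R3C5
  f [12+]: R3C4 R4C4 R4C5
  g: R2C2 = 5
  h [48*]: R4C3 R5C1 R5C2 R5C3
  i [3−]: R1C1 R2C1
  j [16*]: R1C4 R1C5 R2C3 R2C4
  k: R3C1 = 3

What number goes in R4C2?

1

Cage g is a single given cell; hence R2C2 = 5.
Cage k is a single given cell; hence R3C1 = 3.
Column 2 already has 5; hence R4C2 = 1.
1 is placed in row 4, leaving R4C1 = 5.
The 3 cells of cage f must have sum 12, leaving R3C4 = 5.
Column 4 already has 5, leaving R5C4 = 1.
Row 5 already has 1; hence R5C5 = 5.
Cage h needs product 48, which forces R4C3 = 2.
Cage j needs product 16, which forces R1C4 = 4.
Cage j needs product 16, so R1C5 = 2.
Column 3 now contains 2, leaving R2C3 = 1.
Cage j has product 16, leaving R2C4 = 2.
The two cells of cage d must have quotient 2; hence R3C2 = 2.
1 is placed in column 3, so R3C3 = 4.
Row 3 already has 4, so R3C5 = 1.
Column 4 now contains 4; hence R4C4 = 3.
3 is placed in row 4, so R4C5 = 4.
4 is placed in column 3, which forces R5C3 = 3.
Row 1 now contains 4; hence R1C1 = 1.
2 is placed in row 1; hence R1C2 = 3.
1 is placed in column 3, which forces R1C3 = 5.
Row 2 now contains 1; hence R2C1 = 4.
4 is placed in column 5, so R2C5 = 3.
Cage h needs product 48; hence R5C1 = 2.
3 is placed in row 5; hence R5C2 = 4.
Completed grid: 1 3 5 4 2 / 4 5 1 2 3 / 3 2 4 5 1 / 5 1 2 3 4 / 2 4 3 1 5.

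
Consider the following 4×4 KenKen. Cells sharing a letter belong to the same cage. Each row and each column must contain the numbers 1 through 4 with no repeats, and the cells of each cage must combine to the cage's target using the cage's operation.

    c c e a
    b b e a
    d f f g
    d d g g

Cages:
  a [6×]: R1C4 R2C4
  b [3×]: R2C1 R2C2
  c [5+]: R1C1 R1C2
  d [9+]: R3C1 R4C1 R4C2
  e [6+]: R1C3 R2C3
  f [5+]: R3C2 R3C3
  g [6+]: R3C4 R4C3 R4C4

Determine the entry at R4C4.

Row 2 needs a 4, and only R2C3 is open for it.
Column 3 already has 4, which forces R1C3 = 2.
Row 1 now contains 2, so R1C4 = 3.
3 is placed in column 4, leaving R2C4 = 2.
2 is placed in column 4, so R3C4 = 1.
1 is placed in column 4; hence R4C4 = 4.
Cage d has sum 9, leaving R3C1 = 4.
The two cells of cage f must have sum 5; hence R3C2 = 2.
Row 3 already has 1, leaving R3C3 = 3.
2 is placed in column 2, which forces R4C2 = 3.
Cage g needs sum 6, leaving R4C3 = 1.
Column 1 now contains 4, so R1C1 = 1.
The two cells of cage c must have sum 5, leaving R1C2 = 4.
Cage b needs two cells with product 3, leaving R2C1 = 3.
3 is placed in column 2, leaving R2C2 = 1.
3 is placed in row 4, leaving R4C1 = 2.
Filled in: 1 4 2 3 / 3 1 4 2 / 4 2 3 1 / 2 3 1 4.

4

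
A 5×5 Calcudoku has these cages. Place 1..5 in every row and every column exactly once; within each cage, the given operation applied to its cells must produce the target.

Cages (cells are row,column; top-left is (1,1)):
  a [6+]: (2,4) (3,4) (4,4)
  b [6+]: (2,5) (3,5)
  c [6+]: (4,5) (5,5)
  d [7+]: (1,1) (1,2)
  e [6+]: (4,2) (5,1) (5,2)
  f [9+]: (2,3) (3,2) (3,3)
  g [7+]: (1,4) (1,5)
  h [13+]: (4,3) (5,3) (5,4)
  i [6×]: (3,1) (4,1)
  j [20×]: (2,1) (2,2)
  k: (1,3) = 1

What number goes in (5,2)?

4

Cage k is given, so (1,3) = 1.
Column 1 needs a 1, and only (5,1) is open for it.
Row 4 needs a 5, and only (4,3) is open for it.
Column 3 now contains 5, so (5,3) = 3.
Cage h has sum 13; hence (5,4) = 5.
The 3 cells of cage f must have sum 9, which forces (3,2) = 3.
Column 2 already has 3, which forces (4,2) = 1.
Row 3 already has 3; hence (3,1) = 2.
2 is placed in row 3; hence (3,3) = 4.
2 is placed in row 3; hence (3,4) = 1.
1 is placed in row 3, which forces (3,5) = 5.
The two cells of cage i must have product 6, leaving (4,1) = 3.
Row 4 already has 3, so (4,4) = 2.
Row 4 already has 2, leaving (4,5) = 4.
Cage e has sum 6, which forces (5,2) = 4.
Column 5 already has 4, which forces (5,5) = 2.
Column 1 now contains 3, leaving (1,1) = 5.
The two cells of cage d must have sum 7, leaving (1,2) = 2.
Cage g's pair has sum 7, so (1,4) = 4.
Column 5 already has 4; hence (1,5) = 3.
Cage j needs two cells with product 20, leaving (2,1) = 4.
Column 2 already has 4, so (2,2) = 5.
4 is placed in column 3, which forces (2,3) = 2.
Column 4 already has 2, so (2,4) = 3.
2 is placed in column 5, leaving (2,5) = 1.
Completed grid: 5 2 1 4 3 / 4 5 2 3 1 / 2 3 4 1 5 / 3 1 5 2 4 / 1 4 3 5 2.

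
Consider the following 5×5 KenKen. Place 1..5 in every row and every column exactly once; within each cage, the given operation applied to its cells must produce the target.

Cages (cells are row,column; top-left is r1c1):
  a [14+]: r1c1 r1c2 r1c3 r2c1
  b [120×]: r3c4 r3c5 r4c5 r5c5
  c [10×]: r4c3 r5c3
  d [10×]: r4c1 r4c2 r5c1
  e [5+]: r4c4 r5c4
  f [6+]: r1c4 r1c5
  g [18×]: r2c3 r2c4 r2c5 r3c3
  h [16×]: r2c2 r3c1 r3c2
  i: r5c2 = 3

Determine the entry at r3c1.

4

Cage g needs product 18; hence r3c3 = 3.
Cage i is given, so r5c2 = 3.
The 4 cells of cage b must have product 120, so r4c5 = 3.
Cage g needs product 18, leaving r2c4 = 3.
In row 1, 3 can only go at r1c1, so r1c1 = 3.
The only place for 5 in row 2 is r2c1.
Cage d needs product 10, which forces r4c2 = 5.
5 is placed in row 4; hence r4c3 = 2.
2 is placed in column 3; hence r5c3 = 5.
The 4 cells of cage a must have sum 14, which forces r1c2 = 2.
Cage a has sum 14, which forces r1c3 = 4.
Column 2 already has 2; hence r2c2 = 4.
2 is placed in column 3, leaving r2c3 = 1.
Cage g has product 18; hence r2c5 = 2.
4 is placed in column 2, which forces r3c2 = 1.
Row 4 already has 2, so r4c1 = 1.
1 is placed in row 4, so r4c4 = 4.
The 3 cells of cage d must have product 10; hence r5c1 = 2.
Column 4 now contains 4, which forces r5c4 = 1.
Column 5 already has 2, leaving r5c5 = 4.
Column 4 now contains 1, which forces r1c4 = 5.
Cage f needs two cells with sum 6, so r1c5 = 1.
Column 1 now contains 2, which forces r3c1 = 4.
Cage b needs product 120, so r3c4 = 2.
Column 5 now contains 4, so r3c5 = 5.
Completed grid: 3 2 4 5 1 / 5 4 1 3 2 / 4 1 3 2 5 / 1 5 2 4 3 / 2 3 5 1 4.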